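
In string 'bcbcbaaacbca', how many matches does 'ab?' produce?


Pattern 'ab?' matches 'a' optionally followed by 'b'.
String: 'bcbcbaaacbca'
Scanning left to right for 'a' then checking next char:
  Match 1: 'a' (a not followed by b)
  Match 2: 'a' (a not followed by b)
  Match 3: 'a' (a not followed by b)
  Match 4: 'a' (a not followed by b)
Total matches: 4

4


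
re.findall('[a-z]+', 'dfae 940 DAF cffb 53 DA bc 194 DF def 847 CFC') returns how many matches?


Pattern '[a-z]+' finds one or more lowercase letters.
Text: 'dfae 940 DAF cffb 53 DA bc 194 DF def 847 CFC'
Scanning for matches:
  Match 1: 'dfae'
  Match 2: 'cffb'
  Match 3: 'bc'
  Match 4: 'def'
Total matches: 4

4


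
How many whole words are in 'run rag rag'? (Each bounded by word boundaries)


Word boundaries (\b) mark the start/end of each word.
Text: 'run rag rag'
Splitting by whitespace:
  Word 1: 'run'
  Word 2: 'rag'
  Word 3: 'rag'
Total whole words: 3

3


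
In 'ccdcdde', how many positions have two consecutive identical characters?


Looking for consecutive identical characters in 'ccdcdde':
  pos 0-1: 'c' vs 'c' -> MATCH ('cc')
  pos 1-2: 'c' vs 'd' -> different
  pos 2-3: 'd' vs 'c' -> different
  pos 3-4: 'c' vs 'd' -> different
  pos 4-5: 'd' vs 'd' -> MATCH ('dd')
  pos 5-6: 'd' vs 'e' -> different
Consecutive identical pairs: ['cc', 'dd']
Count: 2

2


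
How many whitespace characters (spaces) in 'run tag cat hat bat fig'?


\s matches whitespace characters (spaces, tabs, etc.).
Text: 'run tag cat hat bat fig'
This text has 6 words separated by spaces.
Number of spaces = number of words - 1 = 6 - 1 = 5

5


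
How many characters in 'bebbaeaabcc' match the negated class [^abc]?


Negated class [^abc] matches any char NOT in {a, b, c}
Scanning 'bebbaeaabcc':
  pos 0: 'b' -> no (excluded)
  pos 1: 'e' -> MATCH
  pos 2: 'b' -> no (excluded)
  pos 3: 'b' -> no (excluded)
  pos 4: 'a' -> no (excluded)
  pos 5: 'e' -> MATCH
  pos 6: 'a' -> no (excluded)
  pos 7: 'a' -> no (excluded)
  pos 8: 'b' -> no (excluded)
  pos 9: 'c' -> no (excluded)
  pos 10: 'c' -> no (excluded)
Total matches: 2

2


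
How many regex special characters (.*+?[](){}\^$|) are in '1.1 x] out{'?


Regex special characters are: . * + ? [ ] ( ) { } \ ^ $ |
Scanning '1.1 x] out{':
  pos 1: '.' -> SPECIAL
  pos 5: ']' -> SPECIAL
  pos 10: '{' -> SPECIAL
Special chars found: ['.', ']', '{']
Total: 3

3


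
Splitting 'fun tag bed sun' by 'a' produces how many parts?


Splitting by 'a' breaks the string at each occurrence of the separator.
Text: 'fun tag bed sun'
Parts after split:
  Part 1: 'fun t'
  Part 2: 'g bed sun'
Total parts: 2

2


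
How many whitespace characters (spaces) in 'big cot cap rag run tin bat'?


\s matches whitespace characters (spaces, tabs, etc.).
Text: 'big cot cap rag run tin bat'
This text has 7 words separated by spaces.
Number of spaces = number of words - 1 = 7 - 1 = 6

6


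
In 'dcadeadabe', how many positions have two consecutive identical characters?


Looking for consecutive identical characters in 'dcadeadabe':
  pos 0-1: 'd' vs 'c' -> different
  pos 1-2: 'c' vs 'a' -> different
  pos 2-3: 'a' vs 'd' -> different
  pos 3-4: 'd' vs 'e' -> different
  pos 4-5: 'e' vs 'a' -> different
  pos 5-6: 'a' vs 'd' -> different
  pos 6-7: 'd' vs 'a' -> different
  pos 7-8: 'a' vs 'b' -> different
  pos 8-9: 'b' vs 'e' -> different
Consecutive identical pairs: []
Count: 0

0


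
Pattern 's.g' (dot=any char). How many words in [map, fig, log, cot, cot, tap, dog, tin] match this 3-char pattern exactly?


Pattern 's.g' means: starts with 's', any single char, ends with 'g'.
Checking each word (must be exactly 3 chars):
  'map' (len=3): no
  'fig' (len=3): no
  'log' (len=3): no
  'cot' (len=3): no
  'cot' (len=3): no
  'tap' (len=3): no
  'dog' (len=3): no
  'tin' (len=3): no
Matching words: []
Total: 0

0


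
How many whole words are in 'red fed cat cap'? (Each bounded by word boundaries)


Word boundaries (\b) mark the start/end of each word.
Text: 'red fed cat cap'
Splitting by whitespace:
  Word 1: 'red'
  Word 2: 'fed'
  Word 3: 'cat'
  Word 4: 'cap'
Total whole words: 4

4


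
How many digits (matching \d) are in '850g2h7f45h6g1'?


\d matches any digit 0-9.
Scanning '850g2h7f45h6g1':
  pos 0: '8' -> DIGIT
  pos 1: '5' -> DIGIT
  pos 2: '0' -> DIGIT
  pos 4: '2' -> DIGIT
  pos 6: '7' -> DIGIT
  pos 8: '4' -> DIGIT
  pos 9: '5' -> DIGIT
  pos 11: '6' -> DIGIT
  pos 13: '1' -> DIGIT
Digits found: ['8', '5', '0', '2', '7', '4', '5', '6', '1']
Total: 9

9


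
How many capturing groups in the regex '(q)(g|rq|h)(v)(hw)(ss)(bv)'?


To count capturing groups, count each '(' that starts a group.
Pattern: '(q)(g|rq|h)(v)(hw)(ss)(bv)'
Walking through the pattern:
  Position 0: '(' -> group #1
  Position 3: '(' -> group #2
  Position 11: '(' -> group #3
  Position 14: '(' -> group #4
  Position 18: '(' -> group #5
  Position 22: '(' -> group #6
Total capturing groups: 6

6


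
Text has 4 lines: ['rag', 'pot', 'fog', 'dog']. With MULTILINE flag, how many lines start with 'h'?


With MULTILINE flag, ^ matches the start of each line.
Lines: ['rag', 'pot', 'fog', 'dog']
Checking which lines start with 'h':
  Line 1: 'rag' -> no
  Line 2: 'pot' -> no
  Line 3: 'fog' -> no
  Line 4: 'dog' -> no
Matching lines: []
Count: 0

0


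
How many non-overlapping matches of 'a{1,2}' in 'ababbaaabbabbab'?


Pattern 'a{1,2}' matches between 1 and 2 consecutive a's (greedy).
String: 'ababbaaabbabbab'
Finding runs of a's and applying greedy matching:
  Run at pos 0: 'a' (length 1)
  Run at pos 2: 'a' (length 1)
  Run at pos 5: 'aaa' (length 3)
  Run at pos 10: 'a' (length 1)
  Run at pos 13: 'a' (length 1)
Matches: ['a', 'a', 'aa', 'a', 'a', 'a']
Count: 6

6


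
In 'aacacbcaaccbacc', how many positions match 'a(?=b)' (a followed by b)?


Lookahead 'a(?=b)' matches 'a' only when followed by 'b'.
String: 'aacacbcaaccbacc'
Checking each position where char is 'a':
  pos 0: 'a' -> no (next='a')
  pos 1: 'a' -> no (next='c')
  pos 3: 'a' -> no (next='c')
  pos 7: 'a' -> no (next='a')
  pos 8: 'a' -> no (next='c')
  pos 12: 'a' -> no (next='c')
Matching positions: []
Count: 0

0


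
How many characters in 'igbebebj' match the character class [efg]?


Character class [efg] matches any of: {e, f, g}
Scanning string 'igbebebj' character by character:
  pos 0: 'i' -> no
  pos 1: 'g' -> MATCH
  pos 2: 'b' -> no
  pos 3: 'e' -> MATCH
  pos 4: 'b' -> no
  pos 5: 'e' -> MATCH
  pos 6: 'b' -> no
  pos 7: 'j' -> no
Total matches: 3

3


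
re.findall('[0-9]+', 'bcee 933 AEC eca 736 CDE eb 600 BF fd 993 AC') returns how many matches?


Pattern '[0-9]+' finds one or more digits.
Text: 'bcee 933 AEC eca 736 CDE eb 600 BF fd 993 AC'
Scanning for matches:
  Match 1: '933'
  Match 2: '736'
  Match 3: '600'
  Match 4: '993'
Total matches: 4

4


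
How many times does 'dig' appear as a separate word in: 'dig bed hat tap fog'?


Scanning each word for exact match 'dig':
  Word 1: 'dig' -> MATCH
  Word 2: 'bed' -> no
  Word 3: 'hat' -> no
  Word 4: 'tap' -> no
  Word 5: 'fog' -> no
Total matches: 1

1


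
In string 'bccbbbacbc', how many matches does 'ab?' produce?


Pattern 'ab?' matches 'a' optionally followed by 'b'.
String: 'bccbbbacbc'
Scanning left to right for 'a' then checking next char:
  Match 1: 'a' (a not followed by b)
Total matches: 1

1


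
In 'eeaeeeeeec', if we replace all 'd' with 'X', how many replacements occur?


re.sub('d', 'X', text) replaces every occurrence of 'd' with 'X'.
Text: 'eeaeeeeeec'
Scanning for 'd':
Total replacements: 0

0


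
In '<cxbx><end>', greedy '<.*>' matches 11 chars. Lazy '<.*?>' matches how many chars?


Greedy '<.*>' tries to match as MUCH as possible.
Lazy '<.*?>' tries to match as LITTLE as possible.

String: '<cxbx><end>'
Greedy '<.*>' starts at first '<' and extends to the LAST '>': '<cxbx><end>' (11 chars)
Lazy '<.*?>' starts at first '<' and stops at the FIRST '>': '<cxbx>' (6 chars)

6


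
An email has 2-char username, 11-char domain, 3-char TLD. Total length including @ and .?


An email address has format: username@domain.tld
Username length: 2
'@' character: 1
Domain length: 11
'.' character: 1
TLD length: 3
Total = 2 + 1 + 11 + 1 + 3 = 18

18


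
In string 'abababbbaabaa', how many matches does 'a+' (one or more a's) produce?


Pattern 'a+' matches one or more consecutive a's.
String: 'abababbbaabaa'
Scanning for runs of a:
  Match 1: 'a' (length 1)
  Match 2: 'a' (length 1)
  Match 3: 'a' (length 1)
  Match 4: 'aa' (length 2)
  Match 5: 'aa' (length 2)
Total matches: 5

5


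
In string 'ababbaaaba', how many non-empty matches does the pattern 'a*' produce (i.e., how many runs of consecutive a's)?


Pattern 'a*' matches zero or more a's. We want non-empty runs of consecutive a's.
String: 'ababbaaaba'
Walking through the string to find runs of a's:
  Run 1: positions 0-0 -> 'a'
  Run 2: positions 2-2 -> 'a'
  Run 3: positions 5-7 -> 'aaa'
  Run 4: positions 9-9 -> 'a'
Non-empty runs found: ['a', 'a', 'aaa', 'a']
Count: 4

4


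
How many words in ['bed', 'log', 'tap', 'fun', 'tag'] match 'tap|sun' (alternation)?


Alternation 'tap|sun' matches either 'tap' or 'sun'.
Checking each word:
  'bed' -> no
  'log' -> no
  'tap' -> MATCH
  'fun' -> no
  'tag' -> no
Matches: ['tap']
Count: 1

1


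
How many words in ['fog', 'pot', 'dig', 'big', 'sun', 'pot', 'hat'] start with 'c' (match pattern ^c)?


Pattern ^c anchors to start of word. Check which words begin with 'c':
  'fog' -> no
  'pot' -> no
  'dig' -> no
  'big' -> no
  'sun' -> no
  'pot' -> no
  'hat' -> no
Matching words: []
Count: 0

0


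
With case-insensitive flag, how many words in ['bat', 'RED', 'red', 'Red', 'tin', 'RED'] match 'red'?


Case-insensitive matching: compare each word's lowercase form to 'red'.
  'bat' -> lower='bat' -> no
  'RED' -> lower='red' -> MATCH
  'red' -> lower='red' -> MATCH
  'Red' -> lower='red' -> MATCH
  'tin' -> lower='tin' -> no
  'RED' -> lower='red' -> MATCH
Matches: ['RED', 'red', 'Red', 'RED']
Count: 4

4


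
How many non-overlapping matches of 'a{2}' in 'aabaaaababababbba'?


Pattern 'a{2}' matches exactly 2 consecutive a's (greedy, non-overlapping).
String: 'aabaaaababababbba'
Scanning for runs of a's:
  Run at pos 0: 'aa' (length 2) -> 1 match(es)
  Run at pos 3: 'aaaa' (length 4) -> 2 match(es)
  Run at pos 8: 'a' (length 1) -> 0 match(es)
  Run at pos 10: 'a' (length 1) -> 0 match(es)
  Run at pos 12: 'a' (length 1) -> 0 match(es)
  Run at pos 16: 'a' (length 1) -> 0 match(es)
Matches found: ['aa', 'aa', 'aa']
Total: 3

3


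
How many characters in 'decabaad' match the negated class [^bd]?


Negated class [^bd] matches any char NOT in {b, d}
Scanning 'decabaad':
  pos 0: 'd' -> no (excluded)
  pos 1: 'e' -> MATCH
  pos 2: 'c' -> MATCH
  pos 3: 'a' -> MATCH
  pos 4: 'b' -> no (excluded)
  pos 5: 'a' -> MATCH
  pos 6: 'a' -> MATCH
  pos 7: 'd' -> no (excluded)
Total matches: 5

5


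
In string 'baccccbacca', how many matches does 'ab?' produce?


Pattern 'ab?' matches 'a' optionally followed by 'b'.
String: 'baccccbacca'
Scanning left to right for 'a' then checking next char:
  Match 1: 'a' (a not followed by b)
  Match 2: 'a' (a not followed by b)
  Match 3: 'a' (a not followed by b)
Total matches: 3

3


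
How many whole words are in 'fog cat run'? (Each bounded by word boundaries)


Word boundaries (\b) mark the start/end of each word.
Text: 'fog cat run'
Splitting by whitespace:
  Word 1: 'fog'
  Word 2: 'cat'
  Word 3: 'run'
Total whole words: 3

3


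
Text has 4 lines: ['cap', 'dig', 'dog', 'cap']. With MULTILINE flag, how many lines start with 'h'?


With MULTILINE flag, ^ matches the start of each line.
Lines: ['cap', 'dig', 'dog', 'cap']
Checking which lines start with 'h':
  Line 1: 'cap' -> no
  Line 2: 'dig' -> no
  Line 3: 'dog' -> no
  Line 4: 'cap' -> no
Matching lines: []
Count: 0

0


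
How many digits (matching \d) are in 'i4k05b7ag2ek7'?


\d matches any digit 0-9.
Scanning 'i4k05b7ag2ek7':
  pos 1: '4' -> DIGIT
  pos 3: '0' -> DIGIT
  pos 4: '5' -> DIGIT
  pos 6: '7' -> DIGIT
  pos 9: '2' -> DIGIT
  pos 12: '7' -> DIGIT
Digits found: ['4', '0', '5', '7', '2', '7']
Total: 6

6


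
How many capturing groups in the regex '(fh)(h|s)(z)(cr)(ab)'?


To count capturing groups, count each '(' that starts a group.
Pattern: '(fh)(h|s)(z)(cr)(ab)'
Walking through the pattern:
  Position 0: '(' -> group #1
  Position 4: '(' -> group #2
  Position 9: '(' -> group #3
  Position 12: '(' -> group #4
  Position 16: '(' -> group #5
Total capturing groups: 5

5


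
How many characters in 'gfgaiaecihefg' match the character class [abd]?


Character class [abd] matches any of: {a, b, d}
Scanning string 'gfgaiaecihefg' character by character:
  pos 0: 'g' -> no
  pos 1: 'f' -> no
  pos 2: 'g' -> no
  pos 3: 'a' -> MATCH
  pos 4: 'i' -> no
  pos 5: 'a' -> MATCH
  pos 6: 'e' -> no
  pos 7: 'c' -> no
  pos 8: 'i' -> no
  pos 9: 'h' -> no
  pos 10: 'e' -> no
  pos 11: 'f' -> no
  pos 12: 'g' -> no
Total matches: 2

2


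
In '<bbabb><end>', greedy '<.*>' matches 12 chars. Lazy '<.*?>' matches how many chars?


Greedy '<.*>' tries to match as MUCH as possible.
Lazy '<.*?>' tries to match as LITTLE as possible.

String: '<bbabb><end>'
Greedy '<.*>' starts at first '<' and extends to the LAST '>': '<bbabb><end>' (12 chars)
Lazy '<.*?>' starts at first '<' and stops at the FIRST '>': '<bbabb>' (7 chars)

7


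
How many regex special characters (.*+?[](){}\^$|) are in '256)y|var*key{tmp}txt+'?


Regex special characters are: . * + ? [ ] ( ) { } \ ^ $ |
Scanning '256)y|var*key{tmp}txt+':
  pos 3: ')' -> SPECIAL
  pos 5: '|' -> SPECIAL
  pos 9: '*' -> SPECIAL
  pos 13: '{' -> SPECIAL
  pos 17: '}' -> SPECIAL
  pos 21: '+' -> SPECIAL
Special chars found: [')', '|', '*', '{', '}', '+']
Total: 6

6


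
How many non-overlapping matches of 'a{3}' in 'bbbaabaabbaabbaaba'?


Pattern 'a{3}' matches exactly 3 consecutive a's (greedy, non-overlapping).
String: 'bbbaabaabbaabbaaba'
Scanning for runs of a's:
  Run at pos 3: 'aa' (length 2) -> 0 match(es)
  Run at pos 6: 'aa' (length 2) -> 0 match(es)
  Run at pos 10: 'aa' (length 2) -> 0 match(es)
  Run at pos 14: 'aa' (length 2) -> 0 match(es)
  Run at pos 17: 'a' (length 1) -> 0 match(es)
Matches found: []
Total: 0

0


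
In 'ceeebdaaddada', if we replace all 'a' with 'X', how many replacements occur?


re.sub('a', 'X', text) replaces every occurrence of 'a' with 'X'.
Text: 'ceeebdaaddada'
Scanning for 'a':
  pos 6: 'a' -> replacement #1
  pos 7: 'a' -> replacement #2
  pos 10: 'a' -> replacement #3
  pos 12: 'a' -> replacement #4
Total replacements: 4

4


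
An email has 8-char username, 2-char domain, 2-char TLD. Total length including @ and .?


An email address has format: username@domain.tld
Username length: 8
'@' character: 1
Domain length: 2
'.' character: 1
TLD length: 2
Total = 8 + 1 + 2 + 1 + 2 = 14

14


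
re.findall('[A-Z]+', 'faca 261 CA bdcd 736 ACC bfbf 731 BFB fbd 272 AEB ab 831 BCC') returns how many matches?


Pattern '[A-Z]+' finds one or more uppercase letters.
Text: 'faca 261 CA bdcd 736 ACC bfbf 731 BFB fbd 272 AEB ab 831 BCC'
Scanning for matches:
  Match 1: 'CA'
  Match 2: 'ACC'
  Match 3: 'BFB'
  Match 4: 'AEB'
  Match 5: 'BCC'
Total matches: 5

5


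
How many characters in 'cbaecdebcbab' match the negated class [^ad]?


Negated class [^ad] matches any char NOT in {a, d}
Scanning 'cbaecdebcbab':
  pos 0: 'c' -> MATCH
  pos 1: 'b' -> MATCH
  pos 2: 'a' -> no (excluded)
  pos 3: 'e' -> MATCH
  pos 4: 'c' -> MATCH
  pos 5: 'd' -> no (excluded)
  pos 6: 'e' -> MATCH
  pos 7: 'b' -> MATCH
  pos 8: 'c' -> MATCH
  pos 9: 'b' -> MATCH
  pos 10: 'a' -> no (excluded)
  pos 11: 'b' -> MATCH
Total matches: 9

9


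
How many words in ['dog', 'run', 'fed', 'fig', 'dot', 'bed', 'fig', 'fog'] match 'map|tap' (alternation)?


Alternation 'map|tap' matches either 'map' or 'tap'.
Checking each word:
  'dog' -> no
  'run' -> no
  'fed' -> no
  'fig' -> no
  'dot' -> no
  'bed' -> no
  'fig' -> no
  'fog' -> no
Matches: []
Count: 0

0


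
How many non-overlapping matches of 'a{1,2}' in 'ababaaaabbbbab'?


Pattern 'a{1,2}' matches between 1 and 2 consecutive a's (greedy).
String: 'ababaaaabbbbab'
Finding runs of a's and applying greedy matching:
  Run at pos 0: 'a' (length 1)
  Run at pos 2: 'a' (length 1)
  Run at pos 4: 'aaaa' (length 4)
  Run at pos 12: 'a' (length 1)
Matches: ['a', 'a', 'aa', 'aa', 'a']
Count: 5

5


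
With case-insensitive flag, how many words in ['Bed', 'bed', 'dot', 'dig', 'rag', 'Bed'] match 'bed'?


Case-insensitive matching: compare each word's lowercase form to 'bed'.
  'Bed' -> lower='bed' -> MATCH
  'bed' -> lower='bed' -> MATCH
  'dot' -> lower='dot' -> no
  'dig' -> lower='dig' -> no
  'rag' -> lower='rag' -> no
  'Bed' -> lower='bed' -> MATCH
Matches: ['Bed', 'bed', 'Bed']
Count: 3

3


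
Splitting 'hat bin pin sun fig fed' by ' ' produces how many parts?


Splitting by ' ' breaks the string at each occurrence of the separator.
Text: 'hat bin pin sun fig fed'
Parts after split:
  Part 1: 'hat'
  Part 2: 'bin'
  Part 3: 'pin'
  Part 4: 'sun'
  Part 5: 'fig'
  Part 6: 'fed'
Total parts: 6

6


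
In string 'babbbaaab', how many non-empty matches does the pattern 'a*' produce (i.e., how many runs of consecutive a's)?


Pattern 'a*' matches zero or more a's. We want non-empty runs of consecutive a's.
String: 'babbbaaab'
Walking through the string to find runs of a's:
  Run 1: positions 1-1 -> 'a'
  Run 2: positions 5-7 -> 'aaa'
Non-empty runs found: ['a', 'aaa']
Count: 2

2


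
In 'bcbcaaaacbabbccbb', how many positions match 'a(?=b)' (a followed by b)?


Lookahead 'a(?=b)' matches 'a' only when followed by 'b'.
String: 'bcbcaaaacbabbccbb'
Checking each position where char is 'a':
  pos 4: 'a' -> no (next='a')
  pos 5: 'a' -> no (next='a')
  pos 6: 'a' -> no (next='a')
  pos 7: 'a' -> no (next='c')
  pos 10: 'a' -> MATCH (next='b')
Matching positions: [10]
Count: 1

1


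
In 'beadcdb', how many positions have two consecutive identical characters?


Looking for consecutive identical characters in 'beadcdb':
  pos 0-1: 'b' vs 'e' -> different
  pos 1-2: 'e' vs 'a' -> different
  pos 2-3: 'a' vs 'd' -> different
  pos 3-4: 'd' vs 'c' -> different
  pos 4-5: 'c' vs 'd' -> different
  pos 5-6: 'd' vs 'b' -> different
Consecutive identical pairs: []
Count: 0

0


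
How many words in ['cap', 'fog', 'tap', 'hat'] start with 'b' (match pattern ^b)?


Pattern ^b anchors to start of word. Check which words begin with 'b':
  'cap' -> no
  'fog' -> no
  'tap' -> no
  'hat' -> no
Matching words: []
Count: 0

0


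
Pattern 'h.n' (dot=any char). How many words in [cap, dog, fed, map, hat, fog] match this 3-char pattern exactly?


Pattern 'h.n' means: starts with 'h', any single char, ends with 'n'.
Checking each word (must be exactly 3 chars):
  'cap' (len=3): no
  'dog' (len=3): no
  'fed' (len=3): no
  'map' (len=3): no
  'hat' (len=3): no
  'fog' (len=3): no
Matching words: []
Total: 0

0


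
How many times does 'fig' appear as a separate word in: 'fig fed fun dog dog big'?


Scanning each word for exact match 'fig':
  Word 1: 'fig' -> MATCH
  Word 2: 'fed' -> no
  Word 3: 'fun' -> no
  Word 4: 'dog' -> no
  Word 5: 'dog' -> no
  Word 6: 'big' -> no
Total matches: 1

1


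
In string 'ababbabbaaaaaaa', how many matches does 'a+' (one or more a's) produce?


Pattern 'a+' matches one or more consecutive a's.
String: 'ababbabbaaaaaaa'
Scanning for runs of a:
  Match 1: 'a' (length 1)
  Match 2: 'a' (length 1)
  Match 3: 'a' (length 1)
  Match 4: 'aaaaaaa' (length 7)
Total matches: 4

4


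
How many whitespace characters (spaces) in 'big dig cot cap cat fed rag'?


\s matches whitespace characters (spaces, tabs, etc.).
Text: 'big dig cot cap cat fed rag'
This text has 7 words separated by spaces.
Number of spaces = number of words - 1 = 7 - 1 = 6

6


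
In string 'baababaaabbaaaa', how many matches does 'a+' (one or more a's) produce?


Pattern 'a+' matches one or more consecutive a's.
String: 'baababaaabbaaaa'
Scanning for runs of a:
  Match 1: 'aa' (length 2)
  Match 2: 'a' (length 1)
  Match 3: 'aaa' (length 3)
  Match 4: 'aaaa' (length 4)
Total matches: 4

4


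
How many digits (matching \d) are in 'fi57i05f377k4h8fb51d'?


\d matches any digit 0-9.
Scanning 'fi57i05f377k4h8fb51d':
  pos 2: '5' -> DIGIT
  pos 3: '7' -> DIGIT
  pos 5: '0' -> DIGIT
  pos 6: '5' -> DIGIT
  pos 8: '3' -> DIGIT
  pos 9: '7' -> DIGIT
  pos 10: '7' -> DIGIT
  pos 12: '4' -> DIGIT
  pos 14: '8' -> DIGIT
  pos 17: '5' -> DIGIT
  pos 18: '1' -> DIGIT
Digits found: ['5', '7', '0', '5', '3', '7', '7', '4', '8', '5', '1']
Total: 11

11


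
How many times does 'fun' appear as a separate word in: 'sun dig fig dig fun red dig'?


Scanning each word for exact match 'fun':
  Word 1: 'sun' -> no
  Word 2: 'dig' -> no
  Word 3: 'fig' -> no
  Word 4: 'dig' -> no
  Word 5: 'fun' -> MATCH
  Word 6: 'red' -> no
  Word 7: 'dig' -> no
Total matches: 1

1


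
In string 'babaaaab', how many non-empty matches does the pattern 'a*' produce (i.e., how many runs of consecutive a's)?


Pattern 'a*' matches zero or more a's. We want non-empty runs of consecutive a's.
String: 'babaaaab'
Walking through the string to find runs of a's:
  Run 1: positions 1-1 -> 'a'
  Run 2: positions 3-6 -> 'aaaa'
Non-empty runs found: ['a', 'aaaa']
Count: 2

2


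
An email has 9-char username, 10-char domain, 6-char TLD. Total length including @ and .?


An email address has format: username@domain.tld
Username length: 9
'@' character: 1
Domain length: 10
'.' character: 1
TLD length: 6
Total = 9 + 1 + 10 + 1 + 6 = 27

27


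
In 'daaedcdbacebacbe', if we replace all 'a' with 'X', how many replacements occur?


re.sub('a', 'X', text) replaces every occurrence of 'a' with 'X'.
Text: 'daaedcdbacebacbe'
Scanning for 'a':
  pos 1: 'a' -> replacement #1
  pos 2: 'a' -> replacement #2
  pos 8: 'a' -> replacement #3
  pos 12: 'a' -> replacement #4
Total replacements: 4

4


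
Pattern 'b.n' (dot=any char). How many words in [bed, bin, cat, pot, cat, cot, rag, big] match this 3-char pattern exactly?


Pattern 'b.n' means: starts with 'b', any single char, ends with 'n'.
Checking each word (must be exactly 3 chars):
  'bed' (len=3): no
  'bin' (len=3): MATCH
  'cat' (len=3): no
  'pot' (len=3): no
  'cat' (len=3): no
  'cot' (len=3): no
  'rag' (len=3): no
  'big' (len=3): no
Matching words: ['bin']
Total: 1

1


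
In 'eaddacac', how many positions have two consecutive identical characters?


Looking for consecutive identical characters in 'eaddacac':
  pos 0-1: 'e' vs 'a' -> different
  pos 1-2: 'a' vs 'd' -> different
  pos 2-3: 'd' vs 'd' -> MATCH ('dd')
  pos 3-4: 'd' vs 'a' -> different
  pos 4-5: 'a' vs 'c' -> different
  pos 5-6: 'c' vs 'a' -> different
  pos 6-7: 'a' vs 'c' -> different
Consecutive identical pairs: ['dd']
Count: 1

1


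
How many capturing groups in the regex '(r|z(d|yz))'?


To count capturing groups, count each '(' that starts a group.
Pattern: '(r|z(d|yz))'
Walking through the pattern:
  Position 0: '(' -> group #1
  Position 4: '(' -> group #2
Total capturing groups: 2

2


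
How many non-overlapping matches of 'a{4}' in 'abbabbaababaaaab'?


Pattern 'a{4}' matches exactly 4 consecutive a's (greedy, non-overlapping).
String: 'abbabbaababaaaab'
Scanning for runs of a's:
  Run at pos 0: 'a' (length 1) -> 0 match(es)
  Run at pos 3: 'a' (length 1) -> 0 match(es)
  Run at pos 6: 'aa' (length 2) -> 0 match(es)
  Run at pos 9: 'a' (length 1) -> 0 match(es)
  Run at pos 11: 'aaaa' (length 4) -> 1 match(es)
Matches found: ['aaaa']
Total: 1

1


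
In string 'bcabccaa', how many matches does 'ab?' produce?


Pattern 'ab?' matches 'a' optionally followed by 'b'.
String: 'bcabccaa'
Scanning left to right for 'a' then checking next char:
  Match 1: 'ab' (a followed by b)
  Match 2: 'a' (a not followed by b)
  Match 3: 'a' (a not followed by b)
Total matches: 3

3


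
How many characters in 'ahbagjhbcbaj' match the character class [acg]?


Character class [acg] matches any of: {a, c, g}
Scanning string 'ahbagjhbcbaj' character by character:
  pos 0: 'a' -> MATCH
  pos 1: 'h' -> no
  pos 2: 'b' -> no
  pos 3: 'a' -> MATCH
  pos 4: 'g' -> MATCH
  pos 5: 'j' -> no
  pos 6: 'h' -> no
  pos 7: 'b' -> no
  pos 8: 'c' -> MATCH
  pos 9: 'b' -> no
  pos 10: 'a' -> MATCH
  pos 11: 'j' -> no
Total matches: 5

5


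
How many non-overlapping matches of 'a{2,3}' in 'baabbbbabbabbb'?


Pattern 'a{2,3}' matches between 2 and 3 consecutive a's (greedy).
String: 'baabbbbabbabbb'
Finding runs of a's and applying greedy matching:
  Run at pos 1: 'aa' (length 2)
  Run at pos 7: 'a' (length 1)
  Run at pos 10: 'a' (length 1)
Matches: ['aa']
Count: 1

1


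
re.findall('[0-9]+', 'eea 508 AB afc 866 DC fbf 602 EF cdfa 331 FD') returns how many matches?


Pattern '[0-9]+' finds one or more digits.
Text: 'eea 508 AB afc 866 DC fbf 602 EF cdfa 331 FD'
Scanning for matches:
  Match 1: '508'
  Match 2: '866'
  Match 3: '602'
  Match 4: '331'
Total matches: 4

4


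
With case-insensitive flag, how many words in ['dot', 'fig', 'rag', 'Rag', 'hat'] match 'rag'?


Case-insensitive matching: compare each word's lowercase form to 'rag'.
  'dot' -> lower='dot' -> no
  'fig' -> lower='fig' -> no
  'rag' -> lower='rag' -> MATCH
  'Rag' -> lower='rag' -> MATCH
  'hat' -> lower='hat' -> no
Matches: ['rag', 'Rag']
Count: 2

2


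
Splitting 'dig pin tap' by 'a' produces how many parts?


Splitting by 'a' breaks the string at each occurrence of the separator.
Text: 'dig pin tap'
Parts after split:
  Part 1: 'dig pin t'
  Part 2: 'p'
Total parts: 2

2


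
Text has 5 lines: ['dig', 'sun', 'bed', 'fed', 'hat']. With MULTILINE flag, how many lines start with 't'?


With MULTILINE flag, ^ matches the start of each line.
Lines: ['dig', 'sun', 'bed', 'fed', 'hat']
Checking which lines start with 't':
  Line 1: 'dig' -> no
  Line 2: 'sun' -> no
  Line 3: 'bed' -> no
  Line 4: 'fed' -> no
  Line 5: 'hat' -> no
Matching lines: []
Count: 0

0


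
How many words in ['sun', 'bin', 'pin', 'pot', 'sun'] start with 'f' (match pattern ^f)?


Pattern ^f anchors to start of word. Check which words begin with 'f':
  'sun' -> no
  'bin' -> no
  'pin' -> no
  'pot' -> no
  'sun' -> no
Matching words: []
Count: 0

0


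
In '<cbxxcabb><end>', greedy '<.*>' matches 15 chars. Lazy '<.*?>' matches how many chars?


Greedy '<.*>' tries to match as MUCH as possible.
Lazy '<.*?>' tries to match as LITTLE as possible.

String: '<cbxxcabb><end>'
Greedy '<.*>' starts at first '<' and extends to the LAST '>': '<cbxxcabb><end>' (15 chars)
Lazy '<.*?>' starts at first '<' and stops at the FIRST '>': '<cbxxcabb>' (10 chars)

10


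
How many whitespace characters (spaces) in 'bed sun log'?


\s matches whitespace characters (spaces, tabs, etc.).
Text: 'bed sun log'
This text has 3 words separated by spaces.
Number of spaces = number of words - 1 = 3 - 1 = 2

2


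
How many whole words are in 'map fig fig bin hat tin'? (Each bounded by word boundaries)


Word boundaries (\b) mark the start/end of each word.
Text: 'map fig fig bin hat tin'
Splitting by whitespace:
  Word 1: 'map'
  Word 2: 'fig'
  Word 3: 'fig'
  Word 4: 'bin'
  Word 5: 'hat'
  Word 6: 'tin'
Total whole words: 6

6


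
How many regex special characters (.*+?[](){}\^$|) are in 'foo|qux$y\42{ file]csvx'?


Regex special characters are: . * + ? [ ] ( ) { } \ ^ $ |
Scanning 'foo|qux$y\42{ file]csvx':
  pos 3: '|' -> SPECIAL
  pos 7: '$' -> SPECIAL
  pos 9: '\' -> SPECIAL
  pos 12: '{' -> SPECIAL
  pos 18: ']' -> SPECIAL
Special chars found: ['|', '$', '\\', '{', ']']
Total: 5

5


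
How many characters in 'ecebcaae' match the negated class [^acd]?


Negated class [^acd] matches any char NOT in {a, c, d}
Scanning 'ecebcaae':
  pos 0: 'e' -> MATCH
  pos 1: 'c' -> no (excluded)
  pos 2: 'e' -> MATCH
  pos 3: 'b' -> MATCH
  pos 4: 'c' -> no (excluded)
  pos 5: 'a' -> no (excluded)
  pos 6: 'a' -> no (excluded)
  pos 7: 'e' -> MATCH
Total matches: 4

4


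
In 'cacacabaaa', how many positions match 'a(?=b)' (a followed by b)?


Lookahead 'a(?=b)' matches 'a' only when followed by 'b'.
String: 'cacacabaaa'
Checking each position where char is 'a':
  pos 1: 'a' -> no (next='c')
  pos 3: 'a' -> no (next='c')
  pos 5: 'a' -> MATCH (next='b')
  pos 7: 'a' -> no (next='a')
  pos 8: 'a' -> no (next='a')
Matching positions: [5]
Count: 1

1


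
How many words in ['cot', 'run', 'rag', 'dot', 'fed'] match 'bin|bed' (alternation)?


Alternation 'bin|bed' matches either 'bin' or 'bed'.
Checking each word:
  'cot' -> no
  'run' -> no
  'rag' -> no
  'dot' -> no
  'fed' -> no
Matches: []
Count: 0

0


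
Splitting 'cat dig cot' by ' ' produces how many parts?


Splitting by ' ' breaks the string at each occurrence of the separator.
Text: 'cat dig cot'
Parts after split:
  Part 1: 'cat'
  Part 2: 'dig'
  Part 3: 'cot'
Total parts: 3

3


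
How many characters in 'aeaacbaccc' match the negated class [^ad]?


Negated class [^ad] matches any char NOT in {a, d}
Scanning 'aeaacbaccc':
  pos 0: 'a' -> no (excluded)
  pos 1: 'e' -> MATCH
  pos 2: 'a' -> no (excluded)
  pos 3: 'a' -> no (excluded)
  pos 4: 'c' -> MATCH
  pos 5: 'b' -> MATCH
  pos 6: 'a' -> no (excluded)
  pos 7: 'c' -> MATCH
  pos 8: 'c' -> MATCH
  pos 9: 'c' -> MATCH
Total matches: 6

6


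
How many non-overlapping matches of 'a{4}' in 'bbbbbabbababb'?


Pattern 'a{4}' matches exactly 4 consecutive a's (greedy, non-overlapping).
String: 'bbbbbabbababb'
Scanning for runs of a's:
  Run at pos 5: 'a' (length 1) -> 0 match(es)
  Run at pos 8: 'a' (length 1) -> 0 match(es)
  Run at pos 10: 'a' (length 1) -> 0 match(es)
Matches found: []
Total: 0

0


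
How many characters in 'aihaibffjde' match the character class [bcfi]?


Character class [bcfi] matches any of: {b, c, f, i}
Scanning string 'aihaibffjde' character by character:
  pos 0: 'a' -> no
  pos 1: 'i' -> MATCH
  pos 2: 'h' -> no
  pos 3: 'a' -> no
  pos 4: 'i' -> MATCH
  pos 5: 'b' -> MATCH
  pos 6: 'f' -> MATCH
  pos 7: 'f' -> MATCH
  pos 8: 'j' -> no
  pos 9: 'd' -> no
  pos 10: 'e' -> no
Total matches: 5

5


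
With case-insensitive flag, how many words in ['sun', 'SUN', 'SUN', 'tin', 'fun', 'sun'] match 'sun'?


Case-insensitive matching: compare each word's lowercase form to 'sun'.
  'sun' -> lower='sun' -> MATCH
  'SUN' -> lower='sun' -> MATCH
  'SUN' -> lower='sun' -> MATCH
  'tin' -> lower='tin' -> no
  'fun' -> lower='fun' -> no
  'sun' -> lower='sun' -> MATCH
Matches: ['sun', 'SUN', 'SUN', 'sun']
Count: 4

4


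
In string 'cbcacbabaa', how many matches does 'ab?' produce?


Pattern 'ab?' matches 'a' optionally followed by 'b'.
String: 'cbcacbabaa'
Scanning left to right for 'a' then checking next char:
  Match 1: 'a' (a not followed by b)
  Match 2: 'ab' (a followed by b)
  Match 3: 'a' (a not followed by b)
  Match 4: 'a' (a not followed by b)
Total matches: 4

4


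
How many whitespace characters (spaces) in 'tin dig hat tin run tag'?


\s matches whitespace characters (spaces, tabs, etc.).
Text: 'tin dig hat tin run tag'
This text has 6 words separated by spaces.
Number of spaces = number of words - 1 = 6 - 1 = 5

5


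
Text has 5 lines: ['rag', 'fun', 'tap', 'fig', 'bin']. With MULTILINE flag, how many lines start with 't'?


With MULTILINE flag, ^ matches the start of each line.
Lines: ['rag', 'fun', 'tap', 'fig', 'bin']
Checking which lines start with 't':
  Line 1: 'rag' -> no
  Line 2: 'fun' -> no
  Line 3: 'tap' -> MATCH
  Line 4: 'fig' -> no
  Line 5: 'bin' -> no
Matching lines: ['tap']
Count: 1

1


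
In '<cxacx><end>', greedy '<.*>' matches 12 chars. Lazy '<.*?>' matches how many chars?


Greedy '<.*>' tries to match as MUCH as possible.
Lazy '<.*?>' tries to match as LITTLE as possible.

String: '<cxacx><end>'
Greedy '<.*>' starts at first '<' and extends to the LAST '>': '<cxacx><end>' (12 chars)
Lazy '<.*?>' starts at first '<' and stops at the FIRST '>': '<cxacx>' (7 chars)

7


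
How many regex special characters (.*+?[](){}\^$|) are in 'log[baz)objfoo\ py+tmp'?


Regex special characters are: . * + ? [ ] ( ) { } \ ^ $ |
Scanning 'log[baz)objfoo\ py+tmp':
  pos 3: '[' -> SPECIAL
  pos 7: ')' -> SPECIAL
  pos 14: '\' -> SPECIAL
  pos 18: '+' -> SPECIAL
Special chars found: ['[', ')', '\\', '+']
Total: 4

4


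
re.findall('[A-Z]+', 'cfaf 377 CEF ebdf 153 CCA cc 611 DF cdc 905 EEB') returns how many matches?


Pattern '[A-Z]+' finds one or more uppercase letters.
Text: 'cfaf 377 CEF ebdf 153 CCA cc 611 DF cdc 905 EEB'
Scanning for matches:
  Match 1: 'CEF'
  Match 2: 'CCA'
  Match 3: 'DF'
  Match 4: 'EEB'
Total matches: 4

4


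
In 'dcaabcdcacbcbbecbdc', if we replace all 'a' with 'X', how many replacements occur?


re.sub('a', 'X', text) replaces every occurrence of 'a' with 'X'.
Text: 'dcaabcdcacbcbbecbdc'
Scanning for 'a':
  pos 2: 'a' -> replacement #1
  pos 3: 'a' -> replacement #2
  pos 8: 'a' -> replacement #3
Total replacements: 3

3


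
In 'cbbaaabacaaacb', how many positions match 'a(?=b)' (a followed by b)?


Lookahead 'a(?=b)' matches 'a' only when followed by 'b'.
String: 'cbbaaabacaaacb'
Checking each position where char is 'a':
  pos 3: 'a' -> no (next='a')
  pos 4: 'a' -> no (next='a')
  pos 5: 'a' -> MATCH (next='b')
  pos 7: 'a' -> no (next='c')
  pos 9: 'a' -> no (next='a')
  pos 10: 'a' -> no (next='a')
  pos 11: 'a' -> no (next='c')
Matching positions: [5]
Count: 1

1


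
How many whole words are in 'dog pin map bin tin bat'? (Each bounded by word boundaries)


Word boundaries (\b) mark the start/end of each word.
Text: 'dog pin map bin tin bat'
Splitting by whitespace:
  Word 1: 'dog'
  Word 2: 'pin'
  Word 3: 'map'
  Word 4: 'bin'
  Word 5: 'tin'
  Word 6: 'bat'
Total whole words: 6

6


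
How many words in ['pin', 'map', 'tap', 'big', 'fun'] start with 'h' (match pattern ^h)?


Pattern ^h anchors to start of word. Check which words begin with 'h':
  'pin' -> no
  'map' -> no
  'tap' -> no
  'big' -> no
  'fun' -> no
Matching words: []
Count: 0

0


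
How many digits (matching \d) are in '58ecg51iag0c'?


\d matches any digit 0-9.
Scanning '58ecg51iag0c':
  pos 0: '5' -> DIGIT
  pos 1: '8' -> DIGIT
  pos 5: '5' -> DIGIT
  pos 6: '1' -> DIGIT
  pos 10: '0' -> DIGIT
Digits found: ['5', '8', '5', '1', '0']
Total: 5

5


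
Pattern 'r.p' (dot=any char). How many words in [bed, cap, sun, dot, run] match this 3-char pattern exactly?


Pattern 'r.p' means: starts with 'r', any single char, ends with 'p'.
Checking each word (must be exactly 3 chars):
  'bed' (len=3): no
  'cap' (len=3): no
  'sun' (len=3): no
  'dot' (len=3): no
  'run' (len=3): no
Matching words: []
Total: 0

0


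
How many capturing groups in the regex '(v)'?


To count capturing groups, count each '(' that starts a group.
Pattern: '(v)'
Walking through the pattern:
  Position 0: '(' -> group #1
Total capturing groups: 1

1


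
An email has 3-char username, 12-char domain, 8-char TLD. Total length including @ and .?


An email address has format: username@domain.tld
Username length: 3
'@' character: 1
Domain length: 12
'.' character: 1
TLD length: 8
Total = 3 + 1 + 12 + 1 + 8 = 25

25


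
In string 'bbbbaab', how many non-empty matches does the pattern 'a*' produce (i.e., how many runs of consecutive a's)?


Pattern 'a*' matches zero or more a's. We want non-empty runs of consecutive a's.
String: 'bbbbaab'
Walking through the string to find runs of a's:
  Run 1: positions 4-5 -> 'aa'
Non-empty runs found: ['aa']
Count: 1

1


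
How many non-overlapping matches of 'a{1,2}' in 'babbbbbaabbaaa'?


Pattern 'a{1,2}' matches between 1 and 2 consecutive a's (greedy).
String: 'babbbbbaabbaaa'
Finding runs of a's and applying greedy matching:
  Run at pos 1: 'a' (length 1)
  Run at pos 7: 'aa' (length 2)
  Run at pos 11: 'aaa' (length 3)
Matches: ['a', 'aa', 'aa', 'a']
Count: 4

4


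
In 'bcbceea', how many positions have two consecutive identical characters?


Looking for consecutive identical characters in 'bcbceea':
  pos 0-1: 'b' vs 'c' -> different
  pos 1-2: 'c' vs 'b' -> different
  pos 2-3: 'b' vs 'c' -> different
  pos 3-4: 'c' vs 'e' -> different
  pos 4-5: 'e' vs 'e' -> MATCH ('ee')
  pos 5-6: 'e' vs 'a' -> different
Consecutive identical pairs: ['ee']
Count: 1

1


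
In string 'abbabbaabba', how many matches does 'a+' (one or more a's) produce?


Pattern 'a+' matches one or more consecutive a's.
String: 'abbabbaabba'
Scanning for runs of a:
  Match 1: 'a' (length 1)
  Match 2: 'a' (length 1)
  Match 3: 'aa' (length 2)
  Match 4: 'a' (length 1)
Total matches: 4

4


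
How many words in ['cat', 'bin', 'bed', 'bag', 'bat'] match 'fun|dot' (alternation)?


Alternation 'fun|dot' matches either 'fun' or 'dot'.
Checking each word:
  'cat' -> no
  'bin' -> no
  'bed' -> no
  'bag' -> no
  'bat' -> no
Matches: []
Count: 0

0


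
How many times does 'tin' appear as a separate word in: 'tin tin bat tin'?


Scanning each word for exact match 'tin':
  Word 1: 'tin' -> MATCH
  Word 2: 'tin' -> MATCH
  Word 3: 'bat' -> no
  Word 4: 'tin' -> MATCH
Total matches: 3

3


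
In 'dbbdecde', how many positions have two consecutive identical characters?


Looking for consecutive identical characters in 'dbbdecde':
  pos 0-1: 'd' vs 'b' -> different
  pos 1-2: 'b' vs 'b' -> MATCH ('bb')
  pos 2-3: 'b' vs 'd' -> different
  pos 3-4: 'd' vs 'e' -> different
  pos 4-5: 'e' vs 'c' -> different
  pos 5-6: 'c' vs 'd' -> different
  pos 6-7: 'd' vs 'e' -> different
Consecutive identical pairs: ['bb']
Count: 1

1


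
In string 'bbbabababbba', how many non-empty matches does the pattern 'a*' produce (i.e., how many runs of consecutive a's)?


Pattern 'a*' matches zero or more a's. We want non-empty runs of consecutive a's.
String: 'bbbabababbba'
Walking through the string to find runs of a's:
  Run 1: positions 3-3 -> 'a'
  Run 2: positions 5-5 -> 'a'
  Run 3: positions 7-7 -> 'a'
  Run 4: positions 11-11 -> 'a'
Non-empty runs found: ['a', 'a', 'a', 'a']
Count: 4

4


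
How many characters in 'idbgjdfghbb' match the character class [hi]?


Character class [hi] matches any of: {h, i}
Scanning string 'idbgjdfghbb' character by character:
  pos 0: 'i' -> MATCH
  pos 1: 'd' -> no
  pos 2: 'b' -> no
  pos 3: 'g' -> no
  pos 4: 'j' -> no
  pos 5: 'd' -> no
  pos 6: 'f' -> no
  pos 7: 'g' -> no
  pos 8: 'h' -> MATCH
  pos 9: 'b' -> no
  pos 10: 'b' -> no
Total matches: 2

2


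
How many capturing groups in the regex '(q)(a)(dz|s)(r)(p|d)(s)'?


To count capturing groups, count each '(' that starts a group.
Pattern: '(q)(a)(dz|s)(r)(p|d)(s)'
Walking through the pattern:
  Position 0: '(' -> group #1
  Position 3: '(' -> group #2
  Position 6: '(' -> group #3
  Position 12: '(' -> group #4
  Position 15: '(' -> group #5
  Position 20: '(' -> group #6
Total capturing groups: 6

6


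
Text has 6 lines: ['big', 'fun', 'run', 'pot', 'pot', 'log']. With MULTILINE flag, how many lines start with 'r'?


With MULTILINE flag, ^ matches the start of each line.
Lines: ['big', 'fun', 'run', 'pot', 'pot', 'log']
Checking which lines start with 'r':
  Line 1: 'big' -> no
  Line 2: 'fun' -> no
  Line 3: 'run' -> MATCH
  Line 4: 'pot' -> no
  Line 5: 'pot' -> no
  Line 6: 'log' -> no
Matching lines: ['run']
Count: 1

1


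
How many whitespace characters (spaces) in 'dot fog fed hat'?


\s matches whitespace characters (spaces, tabs, etc.).
Text: 'dot fog fed hat'
This text has 4 words separated by spaces.
Number of spaces = number of words - 1 = 4 - 1 = 3

3


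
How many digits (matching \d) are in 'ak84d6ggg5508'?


\d matches any digit 0-9.
Scanning 'ak84d6ggg5508':
  pos 2: '8' -> DIGIT
  pos 3: '4' -> DIGIT
  pos 5: '6' -> DIGIT
  pos 9: '5' -> DIGIT
  pos 10: '5' -> DIGIT
  pos 11: '0' -> DIGIT
  pos 12: '8' -> DIGIT
Digits found: ['8', '4', '6', '5', '5', '0', '8']
Total: 7

7
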